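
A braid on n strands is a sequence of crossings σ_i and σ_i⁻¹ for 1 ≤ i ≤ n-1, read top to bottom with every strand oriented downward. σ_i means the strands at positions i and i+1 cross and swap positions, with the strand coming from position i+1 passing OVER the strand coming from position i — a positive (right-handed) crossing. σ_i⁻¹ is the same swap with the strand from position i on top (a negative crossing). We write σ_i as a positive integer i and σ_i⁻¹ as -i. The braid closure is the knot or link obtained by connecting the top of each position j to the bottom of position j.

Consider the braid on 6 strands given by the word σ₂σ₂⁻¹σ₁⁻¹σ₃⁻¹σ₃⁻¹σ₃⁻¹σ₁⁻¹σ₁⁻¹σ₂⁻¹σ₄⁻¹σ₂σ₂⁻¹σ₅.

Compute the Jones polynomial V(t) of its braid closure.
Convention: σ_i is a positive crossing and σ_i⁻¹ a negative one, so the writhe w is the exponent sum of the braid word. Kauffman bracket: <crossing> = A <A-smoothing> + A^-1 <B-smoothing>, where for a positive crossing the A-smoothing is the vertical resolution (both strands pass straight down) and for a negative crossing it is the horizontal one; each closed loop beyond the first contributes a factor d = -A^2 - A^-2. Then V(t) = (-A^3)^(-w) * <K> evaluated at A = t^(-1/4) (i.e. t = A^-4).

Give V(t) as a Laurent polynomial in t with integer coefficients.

The presented braid s2 s2^-1 s1^-1 s3^-1 s3^-1 s3^-1 s1^-1 s1^-1 s2^-1 s4^-1 s2 s2^-1 s5 on 6 strands reduces by inverse Markov moves (closure unchanged at each step):
  Destabilize: the word has the form β·s5 where s5 occurs only as the final letter (β ∈ B_5); drop it and the last strand → 5 strands.
  Deconjugate: the word is γ·β·γ⁻¹ with γ = s2 s2^-1 (prefix) and γ⁻¹ = s2 s2^-1 (suffix); strip both.
  Destabilize: the word has the form β·s4^-1 where s4^-1 occurs only as the final letter (β ∈ B_4); drop it and the last strand → 4 strands.
Reduced to β = s1^-1 s3^-1 s3^-1 s3^-1 s1^-1 s1^-1 s2^-1 on 4 strands, 7 crossings.
Compute on β:
Braid: s1^-1 s3^-1 s3^-1 s3^-1 s1^-1 s1^-1 s2^-1 on 4 strands, 7 crossings.
Writhe w = (#positive) - (#negative) = 0 - 7 = -7.
Computing the Kauffman bracket via state sum. There are 2^7 = 128 states.
Each crossing splits two ways (0=vertical, 1=horizontal). The state's weight is A^(#A-smoothings - #B-smoothings) * d^(loops - 1).
Tabulate the states by total A-exponent and number of loops L (A-exp: L × count):
  A^7: L=5 ×1
  A^5: L=4 ×6, L=6 ×1
  A^3: L=3 ×15, L=5 ×6
  A^1: L=2 ×18, L=4 ×17
  A^-1: L=1 ×9, L=3 ×24, L=5 ×2
  A^-3: L=2 ×15, L=4 ×6
  A^-5: L=3 ×7
  A^-7: L=4 ×1
Each group contributes A^e * Σ count * d^(L-1):
Powers of d = -A^2 - A^-2: d^2 = A^4 + 2 + A^-4; d^3 = -A^6 - 3*A^2 - 3*A^-2 - A^-6; d^4 = A^8 + 4*A^4 + 6 + 4*A^-4 + A^-8; d^5 = -A^10 - 5*A^6 - 10*A^2 - 10*A^-2 - 5*A^-6 - A^-10.
  A^7 * (d^4) = A^15 + 4*A^11 + 6*A^7 + 4*A^3 + A^-1
  A^5 * (6*d^3 + d^5) = -A^15 - 11*A^11 - 28*A^7 - 28*A^3 - 11*A^-1 - A^-5
  A^3 * (15*d^2 + 6*d^4) = 6*A^11 + 39*A^7 + 66*A^3 + 39*A^-1 + 6*A^-5
  A^1 * (18*d + 17*d^3) = -17*A^7 - 69*A^3 - 69*A^-1 - 17*A^-5
  A^-1 * (9 + 24*d^2 + 2*d^4) = 2*A^7 + 32*A^3 + 69*A^-1 + 32*A^-5 + 2*A^-9
  A^-3 * (15*d + 6*d^3) = -6*A^3 - 33*A^-1 - 33*A^-5 - 6*A^-9
  A^-5 * (7*d^2) = 7*A^-1 + 14*A^-5 + 7*A^-9
  A^-7 * (d^3) = -A^-1 - 3*A^-5 - 3*A^-9 - A^-13
Summing the groups: <K> = -A^11 + 2*A^7 - A^3 + 2*A^-1 - 2*A^-5 - A^-13
Normalise by the writhe: (-A^3)^(-w) = (-A^3)^(7) = -A^21, so f(A) = -A^21 * <K> = A^32 - 2*A^28 + A^24 - 2*A^20 + 2*A^16 + A^8.
Substitute A = t^(-1/4), i.e. A^e → t^(-e/4): V(t) = t^-2 + 2*t^-4 - 2*t^-5 + t^-6 - 2*t^-7 + t^-8

Answer: t^-2 + 2*t^-4 - 2*t^-5 + t^-6 - 2*t^-7 + t^-8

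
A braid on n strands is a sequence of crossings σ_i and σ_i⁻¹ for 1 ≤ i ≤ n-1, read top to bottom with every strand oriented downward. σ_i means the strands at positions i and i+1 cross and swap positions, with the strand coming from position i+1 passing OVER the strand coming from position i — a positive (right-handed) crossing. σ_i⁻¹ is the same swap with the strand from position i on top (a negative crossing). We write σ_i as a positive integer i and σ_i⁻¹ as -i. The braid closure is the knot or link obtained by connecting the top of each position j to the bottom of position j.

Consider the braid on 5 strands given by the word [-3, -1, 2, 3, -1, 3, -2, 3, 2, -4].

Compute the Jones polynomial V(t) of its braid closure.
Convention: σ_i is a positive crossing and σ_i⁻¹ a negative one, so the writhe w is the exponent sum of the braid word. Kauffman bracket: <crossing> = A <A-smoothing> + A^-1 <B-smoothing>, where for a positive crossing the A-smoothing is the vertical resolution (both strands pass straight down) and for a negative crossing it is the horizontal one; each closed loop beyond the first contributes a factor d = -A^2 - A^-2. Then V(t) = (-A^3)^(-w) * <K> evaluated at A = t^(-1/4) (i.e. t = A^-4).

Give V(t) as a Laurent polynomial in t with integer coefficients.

-t^5 + 2*t^4 - 2*t^3 + 3*t^2 - 3*t + 3 - 2*t^-1 + t^-2

Derivation:
The presented braid s3^-1 s1^-1 s2 s3 s1^-1 s3 s2^-1 s3 s2 s4^-1 on 5 strands reduces by inverse Markov moves (closure unchanged at each step):
  Destabilize: the word has the form β·s4^-1 where s4^-1 occurs only as the final letter (β ∈ B_4); drop it and the last strand → 4 strands.
Reduced to β = s3^-1 s1^-1 s2 s3 s1^-1 s3 s2^-1 s3 s2 on 4 strands, 9 crossings.
Compute on β:
Braid: s3^-1 s1^-1 s2 s3 s1^-1 s3 s2^-1 s3 s2 on 4 strands, 9 crossings.
Writhe w = (#positive) - (#negative) = 5 - 4 = 1.
Computing the Kauffman bracket via state sum. There are 2^9 = 512 states.
For each crossing: s=0 is the vertical smoothing, s=1 horizontal. Crossing k contributes A^(sign_k * (1 - 2*s_k)); loop factor d = -A^2 - A^-2.
Tabulate the states by total A-exponent and number of loops L (A-exp: L × count):
  A^9: L=2 ×1
  A^7: L=1 ×3, L=3 ×6
  A^5: L=2 ×26, L=4 ×10
  A^3: L=1 ×21, L=3 ×58, L=5 ×5
  A^1: L=2 ×86, L=4 ×39, L=6 ×1
  A^-1: L=1 ×35, L=3 ×80, L=5 ×11
  A^-3: L=2 ×53, L=4 ×30, L=6 ×1
  A^-5: L=3 ×32, L=5 ×4
  A^-7: L=4 ×9
  A^-9: L=5 ×1
Each group contributes A^e * Σ count * d^(L-1):
Powers of d = -A^2 - A^-2: d^2 = A^4 + 2 + A^-4; d^3 = -A^6 - 3*A^2 - 3*A^-2 - A^-6; d^4 = A^8 + 4*A^4 + 6 + 4*A^-4 + A^-8; d^5 = -A^10 - 5*A^6 - 10*A^2 - 10*A^-2 - 5*A^-6 - A^-10.
  A^9 * (d) = -A^11 - A^7
  A^7 * (3 + 6*d^2) = 6*A^11 + 15*A^7 + 6*A^3
  A^5 * (26*d + 10*d^3) = -10*A^11 - 56*A^7 - 56*A^3 - 10*A^-1
  A^3 * (21 + 58*d^2 + 5*d^4) = 5*A^11 + 78*A^7 + 167*A^3 + 78*A^-1 + 5*A^-5
  A^1 * (86*d + 39*d^3 + d^5) = -A^11 - 44*A^7 - 213*A^3 - 213*A^-1 - 44*A^-5 - A^-9
  A^-1 * (35 + 80*d^2 + 11*d^4) = 11*A^7 + 124*A^3 + 261*A^-1 + 124*A^-5 + 11*A^-9
  A^-3 * (53*d + 30*d^3 + d^5) = -A^7 - 35*A^3 - 153*A^-1 - 153*A^-5 - 35*A^-9 - A^-13
  A^-5 * (32*d^2 + 4*d^4) = 4*A^3 + 48*A^-1 + 88*A^-5 + 48*A^-9 + 4*A^-13
  A^-7 * (9*d^3) = -9*A^-1 - 27*A^-5 - 27*A^-9 - 9*A^-13
  A^-9 * (d^4) = A^-1 + 4*A^-5 + 6*A^-9 + 4*A^-13 + A^-17
Summing the groups: <K> = -A^11 + 2*A^7 - 3*A^3 + 3*A^-1 - 3*A^-5 + 2*A^-9 - 2*A^-13 + A^-17
Normalise by the writhe: (-A^3)^(-w) = (-A^3)^(-1) = -A^-3, so f(A) = -A^-3 * <K> = A^8 - 2*A^4 + 3 - 3*A^-4 + 3*A^-8 - 2*A^-12 + 2*A^-16 - A^-20.
Substitute A = t^(-1/4), i.e. A^e → t^(-e/4): V(t) = -t^5 + 2*t^4 - 2*t^3 + 3*t^2 - 3*t + 3 - 2*t^-1 + t^-2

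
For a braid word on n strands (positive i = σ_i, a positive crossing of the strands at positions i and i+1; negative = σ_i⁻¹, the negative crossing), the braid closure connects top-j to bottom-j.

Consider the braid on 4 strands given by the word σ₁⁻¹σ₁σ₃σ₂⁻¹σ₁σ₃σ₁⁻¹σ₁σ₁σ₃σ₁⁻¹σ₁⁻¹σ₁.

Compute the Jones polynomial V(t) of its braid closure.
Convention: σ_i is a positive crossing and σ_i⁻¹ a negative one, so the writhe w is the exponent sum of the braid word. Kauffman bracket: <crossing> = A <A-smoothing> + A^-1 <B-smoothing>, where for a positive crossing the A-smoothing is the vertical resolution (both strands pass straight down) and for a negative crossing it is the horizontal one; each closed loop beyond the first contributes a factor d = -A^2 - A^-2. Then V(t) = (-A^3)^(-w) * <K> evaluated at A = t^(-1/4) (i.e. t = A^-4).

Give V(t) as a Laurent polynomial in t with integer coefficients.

The presented braid s1^-1 s1 s3 s2^-1 s1 s3 s1^-1 s1 s1 s3 s1^-1 s1^-1 s1 on 4 strands reduces by inverse Markov moves (closure unchanged at each step):
  Deconjugate: the word is γ·β·γ⁻¹ with γ = s1^-1 (prefix) and γ⁻¹ = s1 (suffix); strip both.
  Deconjugate: the word is γ·β·γ⁻¹ with γ = s1 (prefix) and γ⁻¹ = s1^-1 (suffix); strip both.
Reduced to β = s3 s2^-1 s1 s3 s1^-1 s1 s1 s3 s1^-1 on 4 strands, 9 crossings.
Compute on β:
First cancel adjacent σ_i σ_i⁻¹ pairs (Reidemeister II — same braid, same closure): s3 s2^-1 s1 s3 s1^-1 s1 s1 s3 s1^-1 → s3 s2^-1 s1 s3 s1 s3 s1^-1.
Braid: s3 s2^-1 s1 s3 s1 s3 s1^-1 on 4 strands, 7 crossings.
Writhe w = (#positive) - (#negative) = 5 - 2 = 3.
Computing the Kauffman bracket via state sum. There are 2^7 = 128 states.
Each crossing splits two ways (0=vertical, 1=horizontal). The state's weight is A^(#A-smoothings - #B-smoothings) * d^(loops - 1).
Tabulate the states by total A-exponent and number of loops L (A-exp: L × count):
  A^7: L=2 ×1
  A^5: L=1 ×3, L=3 ×4
  A^3: L=2 ×17, L=4 ×4
  A^1: L=1 ×6, L=3 ×28, L=5 ×1
  A^-1: L=2 ×15, L=4 ×20
  A^-3: L=3 ×14, L=5 ×7
  A^-5: L=4 ×6, L=6 ×1
  A^-7: L=5 ×1
Each group contributes A^e * Σ count * d^(L-1):
Powers of d = -A^2 - A^-2: d^2 = A^4 + 2 + A^-4; d^3 = -A^6 - 3*A^2 - 3*A^-2 - A^-6; d^4 = A^8 + 4*A^4 + 6 + 4*A^-4 + A^-8; d^5 = -A^10 - 5*A^6 - 10*A^2 - 10*A^-2 - 5*A^-6 - A^-10.
  A^7 * (d) = -A^9 - A^5
  A^5 * (3 + 4*d^2) = 4*A^9 + 11*A^5 + 4*A
  A^3 * (17*d + 4*d^3) = -4*A^9 - 29*A^5 - 29*A - 4*A^-3
  A^1 * (6 + 28*d^2 + d^4) = A^9 + 32*A^5 + 68*A + 32*A^-3 + A^-7
  A^-1 * (15*d + 20*d^3) = -20*A^5 - 75*A - 75*A^-3 - 20*A^-7
  A^-3 * (14*d^2 + 7*d^4) = 7*A^5 + 42*A + 70*A^-3 + 42*A^-7 + 7*A^-11
  A^-5 * (6*d^3 + d^5) = -A^5 - 11*A - 28*A^-3 - 28*A^-7 - 11*A^-11 - A^-15
  A^-7 * (d^4) = A + 4*A^-3 + 6*A^-7 + 4*A^-11 + A^-15
Summing the groups: <K> = -A^5 - A^-3 + A^-7
Normalise by the writhe: (-A^3)^(-w) = (-A^3)^(-3) = -A^-9, so f(A) = -A^-9 * <K> = A^-4 + A^-12 - A^-16.
Substitute A = t^(-1/4), i.e. A^e → t^(-e/4): V(t) = -t^4 + t^3 + t

Answer: -t^4 + t^3 + t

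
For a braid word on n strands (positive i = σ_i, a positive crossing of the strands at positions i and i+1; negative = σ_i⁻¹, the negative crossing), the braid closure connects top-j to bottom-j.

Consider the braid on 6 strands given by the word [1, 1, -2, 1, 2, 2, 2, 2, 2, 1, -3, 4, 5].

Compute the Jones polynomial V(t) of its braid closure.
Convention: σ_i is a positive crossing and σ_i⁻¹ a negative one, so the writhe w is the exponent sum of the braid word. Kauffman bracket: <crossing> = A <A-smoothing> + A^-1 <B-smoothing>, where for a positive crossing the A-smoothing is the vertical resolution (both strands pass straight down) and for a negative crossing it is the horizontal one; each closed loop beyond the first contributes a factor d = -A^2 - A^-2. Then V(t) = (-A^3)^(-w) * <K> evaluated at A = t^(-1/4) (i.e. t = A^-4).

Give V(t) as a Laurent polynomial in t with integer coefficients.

The presented braid s1 s1 s2^-1 s1 s2 s2 s2 s2 s2 s1 s3^-1 s4 s5 on 6 strands reduces by inverse Markov moves (closure unchanged at each step):
  Destabilize: the word has the form β·s5 where s5 occurs only as the final letter (β ∈ B_5); drop it and the last strand → 5 strands.
  Destabilize: the word has the form β·s4 where s4 occurs only as the final letter (β ∈ B_4); drop it and the last strand → 4 strands.
  Destabilize: the word has the form β·s3^-1 where s3^-1 occurs only as the final letter (β ∈ B_3); drop it and the last strand → 3 strands.
Reduced to β = s1 s1 s2^-1 s1 s2 s2 s2 s2 s2 s1 on 3 strands, 10 crossings.
Compute on β:
Braid: s1 s1 s2^-1 s1 s2 s2 s2 s2 s2 s1 on 3 strands, 10 crossings.
Writhe w = (#positive) - (#negative) = 9 - 1 = 8.
State-sum expansion of <K>. There are 2^10 = 1024 states.
For each crossing: s=0 is the vertical smoothing, s=1 horizontal. Crossing k contributes A^(sign_k * (1 - 2*s_k)); loop factor d = -A^2 - A^-2.
Tabulate the states by total A-exponent and number of loops L (A-exp: L × count):
  A^10: L=2 ×1
  A^8: L=1 ×4, L=3 ×6
  A^6: L=2 ×35, L=4 ×10
  A^4: L=1 ×35, L=3 ×75, L=5 ×10
  A^2: L=2 ×115, L=4 ×90, L=6 ×5
  A^0: L=3 ×185, L=5 ×66, L=7 ×1
  A^-2: L=4 ×180, L=6 ×30
  A^-4: L=5 ×112, L=7 ×8
  A^-6: L=6 ×44, L=8 ×1
  A^-8: L=7 ×10
  A^-10: L=8 ×1
Each group contributes A^e * Σ count * d^(L-1):
Powers of d = -A^2 - A^-2: d^2 = A^4 + 2 + A^-4; d^3 = -A^6 - 3*A^2 - 3*A^-2 - A^-6; d^4 = A^8 + 4*A^4 + 6 + 4*A^-4 + A^-8; d^5 = -A^10 - 5*A^6 - 10*A^2 - 10*A^-2 - 5*A^-6 - A^-10; d^6 = A^12 + 6*A^8 + 15*A^4 + 20 + 15*A^-4 + 6*A^-8 + A^-12; d^7 = -A^14 - 7*A^10 - 21*A^6 - 35*A^2 - 35*A^-2 - 21*A^-6 - 7*A^-10 - A^-14.
  A^10 * (d) = -A^12 - A^8
  A^8 * (4 + 6*d^2) = 6*A^12 + 16*A^8 + 6*A^4
  A^6 * (35*d + 10*d^3) = -10*A^12 - 65*A^8 - 65*A^4 - 10
  A^4 * (35 + 75*d^2 + 10*d^4) = 10*A^12 + 115*A^8 + 245*A^4 + 115 + 10*A^-4
  A^2 * (115*d + 90*d^3 + 5*d^5) = -5*A^12 - 115*A^8 - 435*A^4 - 435 - 115*A^-4 - 5*A^-8
  A^0 * (185*d^2 + 66*d^4 + d^6) = A^12 + 72*A^8 + 464*A^4 + 786 + 464*A^-4 + 72*A^-8 + A^-12
  A^-2 * (180*d^3 + 30*d^5) = -30*A^8 - 330*A^4 - 840 - 840*A^-4 - 330*A^-8 - 30*A^-12
  A^-4 * (112*d^4 + 8*d^6) = 8*A^8 + 160*A^4 + 568 + 832*A^-4 + 568*A^-8 + 160*A^-12 + 8*A^-16
  A^-6 * (44*d^5 + d^7) = -A^8 - 51*A^4 - 241 - 475*A^-4 - 475*A^-8 - 241*A^-12 - 51*A^-16 - A^-20
  A^-8 * (10*d^6) = 10*A^4 + 60 + 150*A^-4 + 200*A^-8 + 150*A^-12 + 60*A^-16 + 10*A^-20
  A^-10 * (d^7) = -A^4 - 7 - 21*A^-4 - 35*A^-8 - 35*A^-12 - 21*A^-16 - 7*A^-20 - A^-24
Summing the groups: <K> = A^12 - A^8 + 3*A^4 - 4 + 5*A^-4 - 5*A^-8 + 5*A^-12 - 4*A^-16 + 2*A^-20 - A^-24
Normalise by the writhe: (-A^3)^(-w) = (-A^3)^(-8) = A^-24, so f(A) = A^-24 * <K> = A^-12 - A^-16 + 3*A^-20 - 4*A^-24 + 5*A^-28 - 5*A^-32 + 5*A^-36 - 4*A^-40 + 2*A^-44 - A^-48.
Substitute A = t^(-1/4), i.e. A^e → t^(-e/4): V(t) = -t^12 + 2*t^11 - 4*t^10 + 5*t^9 - 5*t^8 + 5*t^7 - 4*t^6 + 3*t^5 - t^4 + t^3

Answer: -t^12 + 2*t^11 - 4*t^10 + 5*t^9 - 5*t^8 + 5*t^7 - 4*t^6 + 3*t^5 - t^4 + t^3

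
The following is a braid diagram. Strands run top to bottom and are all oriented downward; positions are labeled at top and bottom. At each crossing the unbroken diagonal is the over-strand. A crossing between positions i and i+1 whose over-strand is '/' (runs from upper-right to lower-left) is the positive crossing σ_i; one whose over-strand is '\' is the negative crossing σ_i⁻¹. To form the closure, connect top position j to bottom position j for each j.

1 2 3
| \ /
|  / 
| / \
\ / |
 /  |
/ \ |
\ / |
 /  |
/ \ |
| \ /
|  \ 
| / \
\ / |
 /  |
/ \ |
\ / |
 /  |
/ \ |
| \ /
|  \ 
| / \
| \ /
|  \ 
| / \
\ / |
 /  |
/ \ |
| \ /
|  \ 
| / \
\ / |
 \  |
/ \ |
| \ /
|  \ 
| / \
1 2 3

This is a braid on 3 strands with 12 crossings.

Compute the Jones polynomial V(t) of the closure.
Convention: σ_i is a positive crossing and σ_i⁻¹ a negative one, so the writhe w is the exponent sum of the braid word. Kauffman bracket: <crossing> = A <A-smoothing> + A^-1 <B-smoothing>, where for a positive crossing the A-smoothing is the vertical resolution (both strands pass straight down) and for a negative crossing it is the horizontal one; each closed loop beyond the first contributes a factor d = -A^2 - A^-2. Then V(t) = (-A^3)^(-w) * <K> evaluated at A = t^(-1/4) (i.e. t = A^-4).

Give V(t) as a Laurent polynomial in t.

t^4 - 3*t^3 + 5*t^2 - 6*t + 7 - 6*t^-1 + 5*t^-2 - 3*t^-3 + t^-4

Derivation:
Reading the diagram top to bottom ('/'-over between positions i,i+1 = s_i, '\'-over = s_i^-1): braid word = s2 s1 s1 s2^-1 s1 s1 s2^-1 s2^-1 s1 s2^-1 s1^-1 s2^-1.
The presented braid s2 s1 s1 s2^-1 s1 s1 s2^-1 s2^-1 s1 s2^-1 s1^-1 s2^-1 on 3 strands reduces by inverse Markov moves (closure unchanged at each step):
  Deconjugate: the word is γ·β·γ⁻¹ with γ = s2 s1 (prefix) and γ⁻¹ = s1^-1 s2^-1 (suffix); strip both.
Reduced to β = s1 s2^-1 s1 s1 s2^-1 s2^-1 s1 s2^-1 on 3 strands, 8 crossings.
Compute on β:
Braid: s1 s2^-1 s1 s1 s2^-1 s2^-1 s1 s2^-1 on 3 strands, 8 crossings.
Writhe w = (#positive) - (#negative) = 4 - 4 = 0.
Computing the Kauffman bracket via state sum. There are 2^8 = 256 states.
Each crossing splits two ways (0=vertical, 1=horizontal). The state's weight is A^(#A-smoothings - #B-smoothings) * d^(loops - 1).
Tabulate the states by total A-exponent and number of loops L (A-exp: L × count):
  A^8: L=5 ×1
  A^6: L=4 ×8
  A^4: L=3 ×27, L=5 ×1
  A^2: L=2 ×47, L=4 ×9
  A^0: L=1 ×37, L=3 ×32, L=5 ×1
  A^-2: L=2 ×47, L=4 ×9
  A^-4: L=3 ×27, L=5 ×1
  A^-6: L=4 ×8
  A^-8: L=5 ×1
Each group contributes A^e * Σ count * d^(L-1):
Powers of d = -A^2 - A^-2: d^2 = A^4 + 2 + A^-4; d^3 = -A^6 - 3*A^2 - 3*A^-2 - A^-6; d^4 = A^8 + 4*A^4 + 6 + 4*A^-4 + A^-8.
  A^8 * (d^4) = A^16 + 4*A^12 + 6*A^8 + 4*A^4 + 1
  A^6 * (8*d^3) = -8*A^12 - 24*A^8 - 24*A^4 - 8
  A^4 * (27*d^2 + d^4) = A^12 + 31*A^8 + 60*A^4 + 31 + A^-4
  A^2 * (47*d + 9*d^3) = -9*A^8 - 74*A^4 - 74 - 9*A^-4
  A^0 * (37 + 32*d^2 + d^4) = A^8 + 36*A^4 + 107 + 36*A^-4 + A^-8
  A^-2 * (47*d + 9*d^3) = -9*A^4 - 74 - 74*A^-4 - 9*A^-8
  A^-4 * (27*d^2 + d^4) = A^4 + 31 + 60*A^-4 + 31*A^-8 + A^-12
  A^-6 * (8*d^3) = -8 - 24*A^-4 - 24*A^-8 - 8*A^-12
  A^-8 * (d^4) = 1 + 4*A^-4 + 6*A^-8 + 4*A^-12 + A^-16
Summing the groups: <K> = A^16 - 3*A^12 + 5*A^8 - 6*A^4 + 7 - 6*A^-4 + 5*A^-8 - 3*A^-12 + A^-16
Normalise by the writhe: (-A^3)^(-w) = (-A^3)^(0) = 1, so f(A) = 1 * <K> = A^16 - 3*A^12 + 5*A^8 - 6*A^4 + 7 - 6*A^-4 + 5*A^-8 - 3*A^-12 + A^-16.
Substitute A = t^(-1/4), i.e. A^e → t^(-e/4): V(t) = t^4 - 3*t^3 + 5*t^2 - 6*t + 7 - 6*t^-1 + 5*t^-2 - 3*t^-3 + t^-4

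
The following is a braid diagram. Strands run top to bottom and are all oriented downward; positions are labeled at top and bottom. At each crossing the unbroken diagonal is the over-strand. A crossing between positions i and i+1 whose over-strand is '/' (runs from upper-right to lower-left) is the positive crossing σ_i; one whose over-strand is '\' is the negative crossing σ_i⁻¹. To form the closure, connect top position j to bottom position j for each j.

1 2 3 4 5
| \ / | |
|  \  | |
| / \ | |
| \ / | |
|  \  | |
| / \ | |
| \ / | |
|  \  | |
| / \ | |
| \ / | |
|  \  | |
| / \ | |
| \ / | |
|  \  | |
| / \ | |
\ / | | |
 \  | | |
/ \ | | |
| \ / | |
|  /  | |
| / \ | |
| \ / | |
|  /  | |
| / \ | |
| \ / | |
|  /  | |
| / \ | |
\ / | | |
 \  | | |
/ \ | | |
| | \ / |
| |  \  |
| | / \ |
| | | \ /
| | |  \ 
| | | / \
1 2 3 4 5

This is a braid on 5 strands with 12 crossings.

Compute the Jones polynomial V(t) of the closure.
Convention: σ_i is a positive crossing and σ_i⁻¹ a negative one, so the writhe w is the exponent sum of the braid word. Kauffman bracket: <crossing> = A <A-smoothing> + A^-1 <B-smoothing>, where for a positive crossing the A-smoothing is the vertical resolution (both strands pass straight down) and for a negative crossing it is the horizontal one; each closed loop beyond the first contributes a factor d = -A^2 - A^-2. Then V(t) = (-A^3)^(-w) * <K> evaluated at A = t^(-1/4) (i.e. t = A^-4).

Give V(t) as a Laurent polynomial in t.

-1 + 2*t^-1 - 2*t^-2 + 4*t^-3 - 3*t^-4 + 3*t^-5 - 2*t^-6 + t^-7 - t^-8

Derivation:
Reading the diagram top to bottom ('/'-over between positions i,i+1 = s_i, '\'-over = s_i^-1): braid word = s2^-1 s2^-1 s2^-1 s2^-1 s2^-1 s1^-1 s2 s2 s2 s1^-1 s3^-1 s4^-1.
The presented braid s2^-1 s2^-1 s2^-1 s2^-1 s2^-1 s1^-1 s2 s2 s2 s1^-1 s3^-1 s4^-1 on 5 strands reduces by inverse Markov moves (closure unchanged at each step):
  Destabilize: the word has the form β·s4^-1 where s4^-1 occurs only as the final letter (β ∈ B_4); drop it and the last strand → 4 strands.
  Destabilize: the word has the form β·s3^-1 where s3^-1 occurs only as the final letter (β ∈ B_3); drop it and the last strand → 3 strands.
Reduced to β = s2^-1 s2^-1 s2^-1 s2^-1 s2^-1 s1^-1 s2 s2 s2 s1^-1 on 3 strands, 10 crossings.
Compute on β:
Braid: s2^-1 s2^-1 s2^-1 s2^-1 s2^-1 s1^-1 s2 s2 s2 s1^-1 on 3 strands, 10 crossings.
Writhe w = (#positive) - (#negative) = 3 - 7 = -4.
State-sum expansion of <K>. There are 2^10 = 1024 states.
Each crossing splits two ways (0=vertical, 1=horizontal). The state's weight is A^(#A-smoothings - #B-smoothings) * d^(loops - 1).
Tabulate the states by total A-exponent and number of loops L (A-exp: L × count):
  A^10: L=6 ×1
  A^8: L=5 ×10
  A^6: L=4 ×35, L=6 ×10
  A^4: L=3 ×60, L=5 ×50, L=7 ×10
  A^2: L=2 ×55, L=4 ×100, L=6 ×50, L=8 ×5
  A^0: L=1 ×25, L=3 ×101, L=5 ×100, L=7 ×25, L=9 ×1
  A^-2: L=2 ×55, L=4 ×100, L=6 ×50, L=8 ×5
  A^-4: L=1 ×6, L=3 ×54, L=5 ×50, L=7 ×10
  A^-6: L=2 ×9, L=4 ×26, L=6 ×10
  A^-8: L=3 ×5, L=5 ×5
  A^-10: L=4 ×1
Each group contributes A^e * Σ count * d^(L-1):
Powers of d = -A^2 - A^-2: d^2 = A^4 + 2 + A^-4; d^3 = -A^6 - 3*A^2 - 3*A^-2 - A^-6; d^4 = A^8 + 4*A^4 + 6 + 4*A^-4 + A^-8; d^5 = -A^10 - 5*A^6 - 10*A^2 - 10*A^-2 - 5*A^-6 - A^-10; d^6 = A^12 + 6*A^8 + 15*A^4 + 20 + 15*A^-4 + 6*A^-8 + A^-12; d^7 = -A^14 - 7*A^10 - 21*A^6 - 35*A^2 - 35*A^-2 - 21*A^-6 - 7*A^-10 - A^-14; d^8 = A^16 + 8*A^12 + 28*A^8 + 56*A^4 + 70 + 56*A^-4 + 28*A^-8 + 8*A^-12 + A^-16.
  A^10 * (d^5) = -A^20 - 5*A^16 - 10*A^12 - 10*A^8 - 5*A^4 - 1
  A^8 * (10*d^4) = 10*A^16 + 40*A^12 + 60*A^8 + 40*A^4 + 10
  A^6 * (35*d^3 + 10*d^5) = -10*A^16 - 85*A^12 - 205*A^8 - 205*A^4 - 85 - 10*A^-4
  A^4 * (60*d^2 + 50*d^4 + 10*d^6) = 10*A^16 + 110*A^12 + 410*A^8 + 620*A^4 + 410 + 110*A^-4 + 10*A^-8
  A^2 * (55*d + 100*d^3 + 50*d^5 + 5*d^7) = -5*A^16 - 85*A^12 - 455*A^8 - 1030*A^4 - 1030 - 455*A^-4 - 85*A^-8 - 5*A^-12
  A^0 * (25 + 101*d^2 + 100*d^4 + 25*d^6 + d^8) = A^16 + 33*A^12 + 278*A^8 + 932*A^4 + 1397 + 932*A^-4 + 278*A^-8 + 33*A^-12 + A^-16
  A^-2 * (55*d + 100*d^3 + 50*d^5 + 5*d^7) = -5*A^12 - 85*A^8 - 455*A^4 - 1030 - 1030*A^-4 - 455*A^-8 - 85*A^-12 - 5*A^-16
  A^-4 * (6 + 54*d^2 + 50*d^4 + 10*d^6) = 10*A^8 + 110*A^4 + 404 + 614*A^-4 + 404*A^-8 + 110*A^-12 + 10*A^-16
  A^-6 * (9*d + 26*d^3 + 10*d^5) = -10*A^4 - 76 - 187*A^-4 - 187*A^-8 - 76*A^-12 - 10*A^-16
  A^-8 * (5*d^2 + 5*d^4) = 5 + 25*A^-4 + 40*A^-8 + 25*A^-12 + 5*A^-16
  A^-10 * (d^3) = -A^-4 - 3*A^-8 - 3*A^-12 - A^-16
Summing the groups: <K> = -A^20 + A^16 - 2*A^12 + 3*A^8 - 3*A^4 + 4 - 2*A^-4 + 2*A^-8 - A^-12
Normalise by the writhe: (-A^3)^(-w) = (-A^3)^(4) = A^12, so f(A) = A^12 * <K> = -A^32 + A^28 - 2*A^24 + 3*A^20 - 3*A^16 + 4*A^12 - 2*A^8 + 2*A^4 - 1.
Substitute A = t^(-1/4), i.e. A^e → t^(-e/4): V(t) = -1 + 2*t^-1 - 2*t^-2 + 4*t^-3 - 3*t^-4 + 3*t^-5 - 2*t^-6 + t^-7 - t^-8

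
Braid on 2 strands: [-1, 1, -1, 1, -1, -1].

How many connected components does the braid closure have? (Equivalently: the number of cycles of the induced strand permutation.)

Track the strand permutation on 2 strands, starting from identity.
  step 1: s1^-1 swaps positions 1,2 -> [2 1]
  step 2: s1 swaps positions 1,2 -> [1 2]
  step 3: s1^-1 swaps positions 1,2 -> [2 1]
  step 4: s1 swaps positions 1,2 -> [1 2]
  step 5: s1^-1 swaps positions 1,2 -> [2 1]
  step 6: s1^-1 swaps positions 1,2 -> [1 2]
Final permutation (position -> original strand): [1 2]
Closure components = cycle count of this permutation = 2.

Answer: 2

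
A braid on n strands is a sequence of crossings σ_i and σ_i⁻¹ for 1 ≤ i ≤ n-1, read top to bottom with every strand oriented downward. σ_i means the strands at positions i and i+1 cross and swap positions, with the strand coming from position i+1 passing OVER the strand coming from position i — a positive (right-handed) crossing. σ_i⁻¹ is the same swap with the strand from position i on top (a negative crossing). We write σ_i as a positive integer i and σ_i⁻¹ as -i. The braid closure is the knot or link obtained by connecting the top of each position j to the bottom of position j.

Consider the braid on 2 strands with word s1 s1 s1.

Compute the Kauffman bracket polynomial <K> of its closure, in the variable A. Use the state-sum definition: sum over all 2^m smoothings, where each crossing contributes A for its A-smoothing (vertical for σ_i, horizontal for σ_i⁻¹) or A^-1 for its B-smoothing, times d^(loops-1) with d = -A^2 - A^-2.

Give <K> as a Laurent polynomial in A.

Braid: s1 s1 s1 on 2 strands, 3 crossings.
Writhe w = (#positive) - (#negative) = 3 - 0 = 3.
State-sum expansion of <K>. There are 2^3 = 8 states.
Each crossing splits two ways (0=vertical, 1=horizontal). The state's weight is A^(#A-smoothings - #B-smoothings) * d^(loops - 1).
  state 000: A-exp=+3, loops=2, term = A^3 * d^1
  state 001: A-exp=+1, loops=1, term = A^1 * d^0
  state 010: A-exp=+1, loops=1, term = A^1 * d^0
  state 011: A-exp=-1, loops=2, term = A^-1 * d^1
  state 100: A-exp=+1, loops=1, term = A^1 * d^0
  state 101: A-exp=-1, loops=2, term = A^-1 * d^1
  state 110: A-exp=-1, loops=2, term = A^-1 * d^1
  state 111: A-exp=-3, loops=3, term = A^-3 * d^2
Collect the terms by A-exponent (count of states per loop number):
Powers of d = -A^2 - A^-2: d^2 = A^4 + 2 + A^-4.
  A^3 * (d) = -A^5 - A
  A^1 * (3) = 3*A
  A^-1 * (3*d) = -3*A - 3*A^-3
  A^-3 * (d^2) = A + 2*A^-3 + A^-7
Summing the groups: <K> = -A^5 - A^-3 + A^-7

Answer: -A^5 - A^-3 + A^-7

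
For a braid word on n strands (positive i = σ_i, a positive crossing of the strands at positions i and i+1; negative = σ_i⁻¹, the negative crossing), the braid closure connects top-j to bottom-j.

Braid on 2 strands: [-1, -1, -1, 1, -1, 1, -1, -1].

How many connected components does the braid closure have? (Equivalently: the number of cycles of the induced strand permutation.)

Track the strand permutation on 2 strands, starting from identity.
  step 1: s1^-1 swaps positions 1,2 -> [2 1]
  step 2: s1^-1 swaps positions 1,2 -> [1 2]
  step 3: s1^-1 swaps positions 1,2 -> [2 1]
  step 4: s1 swaps positions 1,2 -> [1 2]
  step 5: s1^-1 swaps positions 1,2 -> [2 1]
  step 6: s1 swaps positions 1,2 -> [1 2]
  step 7: s1^-1 swaps positions 1,2 -> [2 1]
  step 8: s1^-1 swaps positions 1,2 -> [1 2]
Final permutation (position -> original strand): [1 2]
Closure components = cycle count of this permutation = 2.

Answer: 2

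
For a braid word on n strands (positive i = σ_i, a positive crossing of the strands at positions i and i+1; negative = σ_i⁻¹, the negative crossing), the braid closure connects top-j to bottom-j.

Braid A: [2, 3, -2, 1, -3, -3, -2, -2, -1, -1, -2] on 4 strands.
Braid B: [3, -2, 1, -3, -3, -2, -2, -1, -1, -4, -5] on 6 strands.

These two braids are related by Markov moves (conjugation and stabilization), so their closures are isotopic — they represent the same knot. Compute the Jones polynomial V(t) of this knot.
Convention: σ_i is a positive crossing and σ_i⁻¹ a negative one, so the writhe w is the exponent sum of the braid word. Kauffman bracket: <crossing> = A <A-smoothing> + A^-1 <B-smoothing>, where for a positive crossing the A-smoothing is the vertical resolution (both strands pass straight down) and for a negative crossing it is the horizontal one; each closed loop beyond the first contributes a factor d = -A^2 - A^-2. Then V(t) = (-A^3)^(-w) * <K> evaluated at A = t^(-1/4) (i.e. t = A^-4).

Markov-equivalent braids have isotopic closures, hence identical knot invariants. Strip the Markov moves from each word to reach a common short braid β, then compute V(t) once on β.
Braid A: s2 s3 s2^-1 s1 s3^-1 s3^-1 s2^-1 s2^-1 s1^-1 s1^-1 s2^-1 on 4 strands reduces by inverse Markov moves (closure unchanged at each step):
  Deconjugate: the word is γ·β·γ⁻¹ with γ = s2 (prefix) and γ⁻¹ = s2^-1 (suffix); strip both.
Reduced to β = s3 s2^-1 s1 s3^-1 s3^-1 s2^-1 s2^-1 s1^-1 s1^-1 on 4 strands, 9 crossings.
Braid B: s3 s2^-1 s1 s3^-1 s3^-1 s2^-1 s2^-1 s1^-1 s1^-1 s4^-1 s5^-1 on 6 strands reduces by inverse Markov moves (closure unchanged at each step):
  Destabilize: the word has the form β·s5^-1 where s5^-1 occurs only as the final letter (β ∈ B_5); drop it and the last strand → 5 strands.
  Destabilize: the word has the form β·s4^-1 where s4^-1 occurs only as the final letter (β ∈ B_4); drop it and the last strand → 4 strands.
Reduced to β = s3 s2^-1 s1 s3^-1 s3^-1 s2^-1 s2^-1 s1^-1 s1^-1 on 4 strands, 9 crossings.
Both give the same β = s3 s2^-1 s1 s3^-1 s3^-1 s2^-1 s2^-1 s1^-1 s1^-1 on 4 strands, so one state sum suffices:
Braid: s3 s2^-1 s1 s3^-1 s3^-1 s2^-1 s2^-1 s1^-1 s1^-1 on 4 strands, 9 crossings.
Writhe w = (#positive) - (#negative) = 2 - 7 = -5.
Enumerate smoothing states for the bracket polynomial. There are 2^9 = 512 states.
Smooth each crossing (0=||, 1=⌣⌢); contribution A^(Σ sign_k(1-2s_k)) * d^(L-1).
Tabulate the states by total A-exponent and number of loops L (A-exp: L × count):
  A^9: L=5 ×1
  A^7: L=4 ×9
  A^5: L=3 ×31, L=5 ×5
  A^3: L=2 ×48, L=4 ×35, L=6 ×1
  A^1: L=1 ×28, L=3 ×86, L=5 ×12
  A^-1: L=2 ×82, L=4 ×43, L=6 ×1
  A^-3: L=1 ×20, L=3 ×58, L=5 ×6
  A^-5: L=2 ×25, L=4 ×11
  A^-7: L=1 ×3, L=3 ×6
  A^-9: L=2 ×1
Each group contributes A^e * Σ count * d^(L-1):
Powers of d = -A^2 - A^-2: d^2 = A^4 + 2 + A^-4; d^3 = -A^6 - 3*A^2 - 3*A^-2 - A^-6; d^4 = A^8 + 4*A^4 + 6 + 4*A^-4 + A^-8; d^5 = -A^10 - 5*A^6 - 10*A^2 - 10*A^-2 - 5*A^-6 - A^-10.
  A^9 * (d^4) = A^17 + 4*A^13 + 6*A^9 + 4*A^5 + A
  A^7 * (9*d^3) = -9*A^13 - 27*A^9 - 27*A^5 - 9*A
  A^5 * (31*d^2 + 5*d^4) = 5*A^13 + 51*A^9 + 92*A^5 + 51*A + 5*A^-3
  A^3 * (48*d + 35*d^3 + d^5) = -A^13 - 40*A^9 - 163*A^5 - 163*A - 40*A^-3 - A^-7
  A^1 * (28 + 86*d^2 + 12*d^4) = 12*A^9 + 134*A^5 + 272*A + 134*A^-3 + 12*A^-7
  A^-1 * (82*d + 43*d^3 + d^5) = -A^9 - 48*A^5 - 221*A - 221*A^-3 - 48*A^-7 - A^-11
  A^-3 * (20 + 58*d^2 + 6*d^4) = 6*A^5 + 82*A + 172*A^-3 + 82*A^-7 + 6*A^-11
  A^-5 * (25*d + 11*d^3) = -11*A - 58*A^-3 - 58*A^-7 - 11*A^-11
  A^-7 * (3 + 6*d^2) = 6*A^-3 + 15*A^-7 + 6*A^-11
  A^-9 * (d) = -A^-7 - A^-11
Summing the groups: <K> = A^17 - A^13 + A^9 - 2*A^5 + 2*A - 2*A^-3 + A^-7 - A^-11
Normalise by the writhe: (-A^3)^(-w) = (-A^3)^(5) = -A^15, so f(A) = -A^15 * <K> = -A^32 + A^28 - A^24 + 2*A^20 - 2*A^16 + 2*A^12 - A^8 + A^4.
Substitute A = t^(-1/4), i.e. A^e → t^(-e/4): V(t) = t^-1 - t^-2 + 2*t^-3 - 2*t^-4 + 2*t^-5 - t^-6 + t^-7 - t^-8

Answer: t^-1 - t^-2 + 2*t^-3 - 2*t^-4 + 2*t^-5 - t^-6 + t^-7 - t^-8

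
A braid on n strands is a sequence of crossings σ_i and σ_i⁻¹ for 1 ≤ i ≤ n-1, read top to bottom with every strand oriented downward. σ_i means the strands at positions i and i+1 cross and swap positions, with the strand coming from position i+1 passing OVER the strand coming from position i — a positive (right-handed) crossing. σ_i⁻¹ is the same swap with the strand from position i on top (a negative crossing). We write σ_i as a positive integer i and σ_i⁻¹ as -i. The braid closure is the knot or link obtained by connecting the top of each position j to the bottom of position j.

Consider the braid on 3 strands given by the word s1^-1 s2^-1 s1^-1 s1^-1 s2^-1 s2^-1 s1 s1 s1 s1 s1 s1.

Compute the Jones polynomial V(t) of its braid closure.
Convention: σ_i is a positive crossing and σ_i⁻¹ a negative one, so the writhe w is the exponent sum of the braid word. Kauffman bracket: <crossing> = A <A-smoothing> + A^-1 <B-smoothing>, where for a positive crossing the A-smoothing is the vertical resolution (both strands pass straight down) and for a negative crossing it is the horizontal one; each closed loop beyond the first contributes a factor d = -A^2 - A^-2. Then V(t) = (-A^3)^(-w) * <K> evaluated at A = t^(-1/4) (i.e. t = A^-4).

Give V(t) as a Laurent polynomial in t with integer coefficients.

The presented braid s1^-1 s2^-1 s1^-1 s1^-1 s2^-1 s2^-1 s1 s1 s1 s1 s1 s1 on 3 strands reduces by inverse Markov moves (closure unchanged at each step):
  Deconjugate: the word is γ·β·γ⁻¹ with γ = s1^-1 (prefix) and γ⁻¹ = s1 (suffix); strip both.
Reduced to β = s2^-1 s1^-1 s1^-1 s2^-1 s2^-1 s1 s1 s1 s1 s1 on 3 strands, 10 crossings.
Compute on β:
Braid: s2^-1 s1^-1 s1^-1 s2^-1 s2^-1 s1 s1 s1 s1 s1 on 3 strands, 10 crossings.
Writhe w = (#positive) - (#negative) = 5 - 5 = 0.
State-sum expansion of <K>. There are 2^10 = 1024 states.
Each crossing splits two ways (0=vertical, 1=horizontal). The state's weight is A^(#A-smoothings - #B-smoothings) * d^(loops - 1).
Tabulate the states by total A-exponent and number of loops L (A-exp: L × count):
  A^10: L=4 ×1
  A^8: L=3 ×10
  A^6: L=2 ×29, L=4 ×16
  A^4: L=1 ×26, L=3 ×74, L=5 ×20
  A^2: L=2 ×90, L=4 ×105, L=6 ×15
  A^0: L=1 ×15, L=3 ×141, L=5 ×90, L=7 ×6
  A^-2: L=2 ×35, L=4 ×130, L=6 ×44, L=8 ×1
  A^-4: L=3 ×40, L=5 ×69, L=7 ×11
  A^-6: L=4 ×25, L=6 ×19, L=8 ×1
  A^-8: L=5 ×8, L=7 ×2
  A^-10: L=6 ×1
Each group contributes A^e * Σ count * d^(L-1):
Powers of d = -A^2 - A^-2: d^2 = A^4 + 2 + A^-4; d^3 = -A^6 - 3*A^2 - 3*A^-2 - A^-6; d^4 = A^8 + 4*A^4 + 6 + 4*A^-4 + A^-8; d^5 = -A^10 - 5*A^6 - 10*A^2 - 10*A^-2 - 5*A^-6 - A^-10; d^6 = A^12 + 6*A^8 + 15*A^4 + 20 + 15*A^-4 + 6*A^-8 + A^-12; d^7 = -A^14 - 7*A^10 - 21*A^6 - 35*A^2 - 35*A^-2 - 21*A^-6 - 7*A^-10 - A^-14.
  A^10 * (d^3) = -A^16 - 3*A^12 - 3*A^8 - A^4
  A^8 * (10*d^2) = 10*A^12 + 20*A^8 + 10*A^4
  A^6 * (29*d + 16*d^3) = -16*A^12 - 77*A^8 - 77*A^4 - 16
  A^4 * (26 + 74*d^2 + 20*d^4) = 20*A^12 + 154*A^8 + 294*A^4 + 154 + 20*A^-4
  A^2 * (90*d + 105*d^3 + 15*d^5) = -15*A^12 - 180*A^8 - 555*A^4 - 555 - 180*A^-4 - 15*A^-8
  A^0 * (15 + 141*d^2 + 90*d^4 + 6*d^6) = 6*A^12 + 126*A^8 + 591*A^4 + 957 + 591*A^-4 + 126*A^-8 + 6*A^-12
  A^-2 * (35*d + 130*d^3 + 44*d^5 + d^7) = -A^12 - 51*A^8 - 371*A^4 - 900 - 900*A^-4 - 371*A^-8 - 51*A^-12 - A^-16
  A^-4 * (40*d^2 + 69*d^4 + 11*d^6) = 11*A^8 + 135*A^4 + 481 + 714*A^-4 + 481*A^-8 + 135*A^-12 + 11*A^-16
  A^-6 * (25*d^3 + 19*d^5 + d^7) = -A^8 - 26*A^4 - 141 - 300*A^-4 - 300*A^-8 - 141*A^-12 - 26*A^-16 - A^-20
  A^-8 * (8*d^4 + 2*d^6) = 2*A^4 + 20 + 62*A^-4 + 88*A^-8 + 62*A^-12 + 20*A^-16 + 2*A^-20
  A^-10 * (d^5) = -1 - 5*A^-4 - 10*A^-8 - 10*A^-12 - 5*A^-16 - A^-20
Summing the groups: <K> = -A^16 + A^12 - A^8 + 2*A^4 - 1 + 2*A^-4 - A^-8 + A^-12 - A^-16
Normalise by the writhe: (-A^3)^(-w) = (-A^3)^(0) = 1, so f(A) = 1 * <K> = -A^16 + A^12 - A^8 + 2*A^4 - 1 + 2*A^-4 - A^-8 + A^-12 - A^-16.
Substitute A = t^(-1/4), i.e. A^e → t^(-e/4): V(t) = -t^4 + t^3 - t^2 + 2*t - 1 + 2*t^-1 - t^-2 + t^-3 - t^-4

Answer: -t^4 + t^3 - t^2 + 2*t - 1 + 2*t^-1 - t^-2 + t^-3 - t^-4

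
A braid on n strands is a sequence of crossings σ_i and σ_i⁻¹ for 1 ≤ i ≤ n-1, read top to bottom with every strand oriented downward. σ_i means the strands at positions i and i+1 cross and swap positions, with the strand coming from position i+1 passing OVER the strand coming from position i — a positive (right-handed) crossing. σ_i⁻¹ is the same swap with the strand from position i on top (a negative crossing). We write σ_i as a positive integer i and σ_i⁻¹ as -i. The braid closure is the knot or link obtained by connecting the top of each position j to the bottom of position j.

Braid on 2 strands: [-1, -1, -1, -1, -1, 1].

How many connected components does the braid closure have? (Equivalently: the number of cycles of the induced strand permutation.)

2

Derivation:
Track the strand permutation on 2 strands, starting from identity.
  step 1: s1^-1 swaps positions 1,2 -> [2 1]
  step 2: s1^-1 swaps positions 1,2 -> [1 2]
  step 3: s1^-1 swaps positions 1,2 -> [2 1]
  step 4: s1^-1 swaps positions 1,2 -> [1 2]
  step 5: s1^-1 swaps positions 1,2 -> [2 1]
  step 6: s1 swaps positions 1,2 -> [1 2]
Final permutation (position -> original strand): [1 2]
Closure components = cycle count of this permutation = 2.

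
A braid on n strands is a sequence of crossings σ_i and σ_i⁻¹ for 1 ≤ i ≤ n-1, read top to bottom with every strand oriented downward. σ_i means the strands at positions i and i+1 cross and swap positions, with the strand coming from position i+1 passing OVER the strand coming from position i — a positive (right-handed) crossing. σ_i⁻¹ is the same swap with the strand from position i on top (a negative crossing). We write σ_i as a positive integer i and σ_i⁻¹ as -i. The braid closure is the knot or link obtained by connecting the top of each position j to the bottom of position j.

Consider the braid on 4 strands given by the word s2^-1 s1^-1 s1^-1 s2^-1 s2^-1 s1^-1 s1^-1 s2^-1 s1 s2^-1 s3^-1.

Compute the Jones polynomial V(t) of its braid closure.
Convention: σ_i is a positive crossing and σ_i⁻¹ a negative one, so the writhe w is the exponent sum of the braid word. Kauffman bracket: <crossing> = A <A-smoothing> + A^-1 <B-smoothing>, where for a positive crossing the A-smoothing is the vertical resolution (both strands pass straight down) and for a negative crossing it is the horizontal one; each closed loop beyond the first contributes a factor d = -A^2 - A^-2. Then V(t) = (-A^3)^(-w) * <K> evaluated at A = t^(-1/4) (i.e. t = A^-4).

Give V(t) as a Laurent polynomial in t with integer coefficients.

The presented braid s2^-1 s1^-1 s1^-1 s2^-1 s2^-1 s1^-1 s1^-1 s2^-1 s1 s2^-1 s3^-1 on 4 strands reduces by inverse Markov moves (closure unchanged at each step):
  Destabilize: the word has the form β·s3^-1 where s3^-1 occurs only as the final letter (β ∈ B_3); drop it and the last strand → 3 strands.
Reduced to β = s2^-1 s1^-1 s1^-1 s2^-1 s2^-1 s1^-1 s1^-1 s2^-1 s1 s2^-1 on 3 strands, 10 crossings.
Compute on β:
Braid: s2^-1 s1^-1 s1^-1 s2^-1 s2^-1 s1^-1 s1^-1 s2^-1 s1 s2^-1 on 3 strands, 10 crossings.
Writhe w = (#positive) - (#negative) = 1 - 9 = -8.
Enumerate smoothing states for the bracket polynomial. There are 2^10 = 1024 states.
Each crossing splits two ways (0=vertical, 1=horizontal). The state's weight is A^(#A-smoothings - #B-smoothings) * d^(loops - 1).
Tabulate the states by total A-exponent and number of loops L (A-exp: L × count):
  A^10: L=6 ×1
  A^8: L=5 ×10
  A^6: L=4 ×41, L=6 ×4
  A^4: L=3 ×86, L=5 ×34
  A^2: L=2 ×92, L=4 ×114, L=6 ×4
  A^0: L=1 ×40, L=3 ×185, L=5 ×27
  A^-2: L=2 ×142, L=4 ×67, L=6 ×1
  A^-4: L=1 ×40, L=3 ×76, L=5 ×4
  A^-6: L=2 ×39, L=4 ×6
  A^-8: L=1 ×5, L=3 ×5
  A^-10: L=2 ×1
Each group contributes A^e * Σ count * d^(L-1):
Powers of d = -A^2 - A^-2: d^2 = A^4 + 2 + A^-4; d^3 = -A^6 - 3*A^2 - 3*A^-2 - A^-6; d^4 = A^8 + 4*A^4 + 6 + 4*A^-4 + A^-8; d^5 = -A^10 - 5*A^6 - 10*A^2 - 10*A^-2 - 5*A^-6 - A^-10.
  A^10 * (d^5) = -A^20 - 5*A^16 - 10*A^12 - 10*A^8 - 5*A^4 - 1
  A^8 * (10*d^4) = 10*A^16 + 40*A^12 + 60*A^8 + 40*A^4 + 10
  A^6 * (41*d^3 + 4*d^5) = -4*A^16 - 61*A^12 - 163*A^8 - 163*A^4 - 61 - 4*A^-4
  A^4 * (86*d^2 + 34*d^4) = 34*A^12 + 222*A^8 + 376*A^4 + 222 + 34*A^-4
  A^2 * (92*d + 114*d^3 + 4*d^5) = -4*A^12 - 134*A^8 - 474*A^4 - 474 - 134*A^-4 - 4*A^-8
  A^0 * (40 + 185*d^2 + 27*d^4) = 27*A^8 + 293*A^4 + 572 + 293*A^-4 + 27*A^-8
  A^-2 * (142*d + 67*d^3 + d^5) = -A^8 - 72*A^4 - 353 - 353*A^-4 - 72*A^-8 - A^-12
  A^-4 * (40 + 76*d^2 + 4*d^4) = 4*A^4 + 92 + 216*A^-4 + 92*A^-8 + 4*A^-12
  A^-6 * (39*d + 6*d^3) = -6 - 57*A^-4 - 57*A^-8 - 6*A^-12
  A^-8 * (5 + 5*d^2) = 5*A^-4 + 15*A^-8 + 5*A^-12
  A^-10 * (d) = -A^-8 - A^-12
Summing the groups: <K> = -A^20 + A^16 - A^12 + A^8 - A^4 + 1 + A^-12
Normalise by the writhe: (-A^3)^(-w) = (-A^3)^(8) = A^24, so f(A) = A^24 * <K> = -A^44 + A^40 - A^36 + A^32 - A^28 + A^24 + A^12.
Substitute A = t^(-1/4), i.e. A^e → t^(-e/4): V(t) = t^-3 + t^-6 - t^-7 + t^-8 - t^-9 + t^-10 - t^-11

Answer: t^-3 + t^-6 - t^-7 + t^-8 - t^-9 + t^-10 - t^-11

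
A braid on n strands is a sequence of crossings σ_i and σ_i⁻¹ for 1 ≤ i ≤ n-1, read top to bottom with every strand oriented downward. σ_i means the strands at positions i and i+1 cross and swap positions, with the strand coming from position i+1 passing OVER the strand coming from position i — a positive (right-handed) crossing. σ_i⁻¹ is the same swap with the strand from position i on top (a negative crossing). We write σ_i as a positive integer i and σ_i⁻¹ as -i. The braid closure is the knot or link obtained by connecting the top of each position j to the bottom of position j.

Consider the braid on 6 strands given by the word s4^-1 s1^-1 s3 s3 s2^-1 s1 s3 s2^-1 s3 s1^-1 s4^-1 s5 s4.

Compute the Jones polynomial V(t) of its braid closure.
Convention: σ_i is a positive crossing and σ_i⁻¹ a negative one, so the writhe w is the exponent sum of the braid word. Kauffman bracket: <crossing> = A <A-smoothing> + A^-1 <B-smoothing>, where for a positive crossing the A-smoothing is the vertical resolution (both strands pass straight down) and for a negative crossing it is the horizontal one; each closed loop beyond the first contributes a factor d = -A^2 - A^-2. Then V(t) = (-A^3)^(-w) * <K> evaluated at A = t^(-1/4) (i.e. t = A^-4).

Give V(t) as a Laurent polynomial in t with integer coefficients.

The presented braid s4^-1 s1^-1 s3 s3 s2^-1 s1 s3 s2^-1 s3 s1^-1 s4^-1 s5 s4 on 6 strands reduces by inverse Markov moves (closure unchanged at each step):
  Deconjugate: the word is γ·β·γ⁻¹ with γ = s4^-1 (prefix) and γ⁻¹ = s4 (suffix); strip both.
  Destabilize: the word has the form β·s5 where s5 occurs only as the final letter (β ∈ B_5); drop it and the last strand → 5 strands.
  Destabilize: the word has the form β·s4^-1 where s4^-1 occurs only as the final letter (β ∈ B_4); drop it and the last strand → 4 strands.
Reduced to β = s1^-1 s3 s3 s2^-1 s1 s3 s2^-1 s3 s1^-1 on 4 strands, 9 crossings.
Compute on β:
Braid: s1^-1 s3 s3 s2^-1 s1 s3 s2^-1 s3 s1^-1 on 4 strands, 9 crossings.
Writhe w = (#positive) - (#negative) = 5 - 4 = 1.
Computing the Kauffman bracket via state sum. There are 2^9 = 512 states.
Each crossing splits two ways (0=vertical, 1=horizontal). The state's weight is A^(#A-smoothings - #B-smoothings) * d^(loops - 1).
Tabulate the states by total A-exponent and number of loops L (A-exp: L × count):
  A^9: L=4 ×1
  A^7: L=3 ×9
  A^5: L=2 ×29, L=4 ×7
  A^3: L=1 ×30, L=3 ×52, L=5 ×2
  A^1: L=2 ×83, L=4 ×43
  A^-1: L=1 ×11, L=3 ×93, L=5 ×22
  A^-3: L=2 ×19, L=4 ×58, L=6 ×7
  A^-5: L=3 ×15, L=5 ×20, L=7 ×1
  A^-7: L=4 ×6, L=6 ×3
  A^-9: L=5 ×1
Each group contributes A^e * Σ count * d^(L-1):
Powers of d = -A^2 - A^-2: d^2 = A^4 + 2 + A^-4; d^3 = -A^6 - 3*A^2 - 3*A^-2 - A^-6; d^4 = A^8 + 4*A^4 + 6 + 4*A^-4 + A^-8; d^5 = -A^10 - 5*A^6 - 10*A^2 - 10*A^-2 - 5*A^-6 - A^-10; d^6 = A^12 + 6*A^8 + 15*A^4 + 20 + 15*A^-4 + 6*A^-8 + A^-12.
  A^9 * (d^3) = -A^15 - 3*A^11 - 3*A^7 - A^3
  A^7 * (9*d^2) = 9*A^11 + 18*A^7 + 9*A^3
  A^5 * (29*d + 7*d^3) = -7*A^11 - 50*A^7 - 50*A^3 - 7*A^-1
  A^3 * (30 + 52*d^2 + 2*d^4) = 2*A^11 + 60*A^7 + 146*A^3 + 60*A^-1 + 2*A^-5
  A^1 * (83*d + 43*d^3) = -43*A^7 - 212*A^3 - 212*A^-1 - 43*A^-5
  A^-1 * (11 + 93*d^2 + 22*d^4) = 22*A^7 + 181*A^3 + 329*A^-1 + 181*A^-5 + 22*A^-9
  A^-3 * (19*d + 58*d^3 + 7*d^5) = -7*A^7 - 93*A^3 - 263*A^-1 - 263*A^-5 - 93*A^-9 - 7*A^-13
  A^-5 * (15*d^2 + 20*d^4 + d^6) = A^7 + 26*A^3 + 110*A^-1 + 170*A^-5 + 110*A^-9 + 26*A^-13 + A^-17
  A^-7 * (6*d^3 + 3*d^5) = -3*A^3 - 21*A^-1 - 48*A^-5 - 48*A^-9 - 21*A^-13 - 3*A^-17
  A^-9 * (d^4) = A^-1 + 4*A^-5 + 6*A^-9 + 4*A^-13 + A^-17
Summing the groups: <K> = -A^15 + A^11 - 2*A^7 + 3*A^3 - 3*A^-1 + 3*A^-5 - 3*A^-9 + 2*A^-13 - A^-17
Normalise by the writhe: (-A^3)^(-w) = (-A^3)^(-1) = -A^-3, so f(A) = -A^-3 * <K> = A^12 - A^8 + 2*A^4 - 3 + 3*A^-4 - 3*A^-8 + 3*A^-12 - 2*A^-16 + A^-20.
Substitute A = t^(-1/4), i.e. A^e → t^(-e/4): V(t) = t^5 - 2*t^4 + 3*t^3 - 3*t^2 + 3*t - 3 + 2*t^-1 - t^-2 + t^-3

Answer: t^5 - 2*t^4 + 3*t^3 - 3*t^2 + 3*t - 3 + 2*t^-1 - t^-2 + t^-3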